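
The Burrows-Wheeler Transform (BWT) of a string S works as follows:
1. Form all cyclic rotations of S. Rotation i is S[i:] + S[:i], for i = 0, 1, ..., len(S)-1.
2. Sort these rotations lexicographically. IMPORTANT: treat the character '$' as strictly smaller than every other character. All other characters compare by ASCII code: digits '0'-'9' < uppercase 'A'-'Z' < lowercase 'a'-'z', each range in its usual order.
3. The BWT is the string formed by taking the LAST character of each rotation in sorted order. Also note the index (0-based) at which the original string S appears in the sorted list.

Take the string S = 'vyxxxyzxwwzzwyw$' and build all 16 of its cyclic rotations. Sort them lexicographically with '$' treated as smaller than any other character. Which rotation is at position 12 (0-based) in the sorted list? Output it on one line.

Answer: yzxwwzzwyw$vyxxx

Derivation:
All 16 rotations (rotation i = S[i:]+S[:i]):
  rot[0] = vyxxxyzxwwzzwyw$
  rot[1] = yxxxyzxwwzzwyw$v
  rot[2] = xxxyzxwwzzwyw$vy
  rot[3] = xxyzxwwzzwyw$vyx
  rot[4] = xyzxwwzzwyw$vyxx
  rot[5] = yzxwwzzwyw$vyxxx
  rot[6] = zxwwzzwyw$vyxxxy
  rot[7] = xwwzzwyw$vyxxxyz
  rot[8] = wwzzwyw$vyxxxyzx
  rot[9] = wzzwyw$vyxxxyzxw
  rot[10] = zzwyw$vyxxxyzxww
  rot[11] = zwyw$vyxxxyzxwwz
  rot[12] = wyw$vyxxxyzxwwzz
  rot[13] = yw$vyxxxyzxwwzzw
  rot[14] = w$vyxxxyzxwwzzwy
  rot[15] = $vyxxxyzxwwzzwyw
Sorted (with $ < everything):
  sorted[0] = $vyxxxyzxwwzzwyw
  sorted[1] = vyxxxyzxwwzzwyw$
  sorted[2] = w$vyxxxyzxwwzzwy
  sorted[3] = wwzzwyw$vyxxxyzx
  sorted[4] = wyw$vyxxxyzxwwzz
  sorted[5] = wzzwyw$vyxxxyzxw
  sorted[6] = xwwzzwyw$vyxxxyz
  sorted[7] = xxxyzxwwzzwyw$vy
  sorted[8] = xxyzxwwzzwyw$vyx
  sorted[9] = xyzxwwzzwyw$vyxx
  sorted[10] = yw$vyxxxyzxwwzzw
  sorted[11] = yxxxyzxwwzzwyw$v
  sorted[12] = yzxwwzzwyw$vyxxx
  sorted[13] = zwyw$vyxxxyzxwwz
  sorted[14] = zxwwzzwyw$vyxxxy
  sorted[15] = zzwyw$vyxxxyzxww
sorted[12] = yzxwwzzwyw$vyxxx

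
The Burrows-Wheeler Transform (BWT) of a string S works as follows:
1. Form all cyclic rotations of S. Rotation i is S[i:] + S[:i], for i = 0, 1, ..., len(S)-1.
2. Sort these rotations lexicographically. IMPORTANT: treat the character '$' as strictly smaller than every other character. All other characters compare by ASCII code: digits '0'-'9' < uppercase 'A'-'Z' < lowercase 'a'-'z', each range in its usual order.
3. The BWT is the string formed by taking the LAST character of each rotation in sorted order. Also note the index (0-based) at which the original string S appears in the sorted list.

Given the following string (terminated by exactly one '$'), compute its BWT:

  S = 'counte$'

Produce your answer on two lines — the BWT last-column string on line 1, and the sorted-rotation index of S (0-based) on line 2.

Answer: e$tucno
1

Derivation:
All 7 rotations (rotation i = S[i:]+S[:i]):
  rot[0] = counte$
  rot[1] = ounte$c
  rot[2] = unte$co
  rot[3] = nte$cou
  rot[4] = te$coun
  rot[5] = e$count
  rot[6] = $counte
Sorted (with $ < everything):
  sorted[0] = $counte  (last char: 'e')
  sorted[1] = counte$  (last char: '$')
  sorted[2] = e$count  (last char: 't')
  sorted[3] = nte$cou  (last char: 'u')
  sorted[4] = ounte$c  (last char: 'c')
  sorted[5] = te$coun  (last char: 'n')
  sorted[6] = unte$co  (last char: 'o')
Last column: e$tucno
Original string S is at sorted index 1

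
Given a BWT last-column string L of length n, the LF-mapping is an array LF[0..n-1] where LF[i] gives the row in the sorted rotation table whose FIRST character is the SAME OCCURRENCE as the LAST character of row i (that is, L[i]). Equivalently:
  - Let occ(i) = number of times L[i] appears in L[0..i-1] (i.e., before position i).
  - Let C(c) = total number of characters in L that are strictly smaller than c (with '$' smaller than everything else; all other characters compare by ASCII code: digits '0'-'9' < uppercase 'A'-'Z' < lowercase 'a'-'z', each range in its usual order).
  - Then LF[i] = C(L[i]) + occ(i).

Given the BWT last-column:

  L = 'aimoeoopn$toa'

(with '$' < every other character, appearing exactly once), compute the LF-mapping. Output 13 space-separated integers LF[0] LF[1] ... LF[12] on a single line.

Char counts: '$':1, 'a':2, 'e':1, 'i':1, 'm':1, 'n':1, 'o':4, 'p':1, 't':1
C (first-col start): C('$')=0, C('a')=1, C('e')=3, C('i')=4, C('m')=5, C('n')=6, C('o')=7, C('p')=11, C('t')=12
L[0]='a': occ=0, LF[0]=C('a')+0=1+0=1
L[1]='i': occ=0, LF[1]=C('i')+0=4+0=4
L[2]='m': occ=0, LF[2]=C('m')+0=5+0=5
L[3]='o': occ=0, LF[3]=C('o')+0=7+0=7
L[4]='e': occ=0, LF[4]=C('e')+0=3+0=3
L[5]='o': occ=1, LF[5]=C('o')+1=7+1=8
L[6]='o': occ=2, LF[6]=C('o')+2=7+2=9
L[7]='p': occ=0, LF[7]=C('p')+0=11+0=11
L[8]='n': occ=0, LF[8]=C('n')+0=6+0=6
L[9]='$': occ=0, LF[9]=C('$')+0=0+0=0
L[10]='t': occ=0, LF[10]=C('t')+0=12+0=12
L[11]='o': occ=3, LF[11]=C('o')+3=7+3=10
L[12]='a': occ=1, LF[12]=C('a')+1=1+1=2

Answer: 1 4 5 7 3 8 9 11 6 0 12 10 2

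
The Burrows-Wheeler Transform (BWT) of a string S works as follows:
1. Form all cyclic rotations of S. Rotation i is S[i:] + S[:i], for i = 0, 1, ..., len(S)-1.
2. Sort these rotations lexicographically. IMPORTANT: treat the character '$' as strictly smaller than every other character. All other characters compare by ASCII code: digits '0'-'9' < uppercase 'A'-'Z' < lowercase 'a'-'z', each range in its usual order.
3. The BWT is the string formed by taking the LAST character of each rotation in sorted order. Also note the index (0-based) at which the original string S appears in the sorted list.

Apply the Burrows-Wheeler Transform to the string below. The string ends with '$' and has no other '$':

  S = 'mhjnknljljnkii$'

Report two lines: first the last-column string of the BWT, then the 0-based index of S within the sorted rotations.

Answer: imikllhnnnj$jjk
11

Derivation:
All 15 rotations (rotation i = S[i:]+S[:i]):
  rot[0] = mhjnknljljnkii$
  rot[1] = hjnknljljnkii$m
  rot[2] = jnknljljnkii$mh
  rot[3] = nknljljnkii$mhj
  rot[4] = knljljnkii$mhjn
  rot[5] = nljljnkii$mhjnk
  rot[6] = ljljnkii$mhjnkn
  rot[7] = jljnkii$mhjnknl
  rot[8] = ljnkii$mhjnknlj
  rot[9] = jnkii$mhjnknljl
  rot[10] = nkii$mhjnknljlj
  rot[11] = kii$mhjnknljljn
  rot[12] = ii$mhjnknljljnk
  rot[13] = i$mhjnknljljnki
  rot[14] = $mhjnknljljnkii
Sorted (with $ < everything):
  sorted[0] = $mhjnknljljnkii  (last char: 'i')
  sorted[1] = hjnknljljnkii$m  (last char: 'm')
  sorted[2] = i$mhjnknljljnki  (last char: 'i')
  sorted[3] = ii$mhjnknljljnk  (last char: 'k')
  sorted[4] = jljnkii$mhjnknl  (last char: 'l')
  sorted[5] = jnkii$mhjnknljl  (last char: 'l')
  sorted[6] = jnknljljnkii$mh  (last char: 'h')
  sorted[7] = kii$mhjnknljljn  (last char: 'n')
  sorted[8] = knljljnkii$mhjn  (last char: 'n')
  sorted[9] = ljljnkii$mhjnkn  (last char: 'n')
  sorted[10] = ljnkii$mhjnknlj  (last char: 'j')
  sorted[11] = mhjnknljljnkii$  (last char: '$')
  sorted[12] = nkii$mhjnknljlj  (last char: 'j')
  sorted[13] = nknljljnkii$mhj  (last char: 'j')
  sorted[14] = nljljnkii$mhjnk  (last char: 'k')
Last column: imikllhnnnj$jjk
Original string S is at sorted index 11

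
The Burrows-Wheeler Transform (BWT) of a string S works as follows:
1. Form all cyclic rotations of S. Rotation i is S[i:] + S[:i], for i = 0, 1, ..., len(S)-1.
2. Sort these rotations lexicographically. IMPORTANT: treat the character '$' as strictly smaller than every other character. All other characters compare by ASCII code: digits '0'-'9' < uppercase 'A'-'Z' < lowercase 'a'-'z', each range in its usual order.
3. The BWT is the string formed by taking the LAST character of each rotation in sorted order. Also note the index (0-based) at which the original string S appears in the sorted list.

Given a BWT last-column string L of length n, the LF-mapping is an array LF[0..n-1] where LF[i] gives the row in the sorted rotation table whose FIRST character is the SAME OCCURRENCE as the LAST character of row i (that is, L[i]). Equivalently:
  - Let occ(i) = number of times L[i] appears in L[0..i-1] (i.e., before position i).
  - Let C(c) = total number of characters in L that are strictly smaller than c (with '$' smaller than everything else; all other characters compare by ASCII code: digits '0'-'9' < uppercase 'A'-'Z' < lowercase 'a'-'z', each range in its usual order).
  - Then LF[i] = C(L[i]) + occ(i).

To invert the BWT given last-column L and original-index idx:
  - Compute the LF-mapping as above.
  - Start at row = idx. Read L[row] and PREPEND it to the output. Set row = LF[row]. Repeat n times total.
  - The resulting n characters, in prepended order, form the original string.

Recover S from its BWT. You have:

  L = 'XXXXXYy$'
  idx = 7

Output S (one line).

LF mapping: 1 2 3 4 5 6 7 0
Walk LF starting at row 7, prepending L[row]:
  step 1: row=7, L[7]='$', prepend. Next row=LF[7]=0
  step 2: row=0, L[0]='X', prepend. Next row=LF[0]=1
  step 3: row=1, L[1]='X', prepend. Next row=LF[1]=2
  step 4: row=2, L[2]='X', prepend. Next row=LF[2]=3
  step 5: row=3, L[3]='X', prepend. Next row=LF[3]=4
  step 6: row=4, L[4]='X', prepend. Next row=LF[4]=5
  step 7: row=5, L[5]='Y', prepend. Next row=LF[5]=6
  step 8: row=6, L[6]='y', prepend. Next row=LF[6]=7
Reversed output: yYXXXXX$

Answer: yYXXXXX$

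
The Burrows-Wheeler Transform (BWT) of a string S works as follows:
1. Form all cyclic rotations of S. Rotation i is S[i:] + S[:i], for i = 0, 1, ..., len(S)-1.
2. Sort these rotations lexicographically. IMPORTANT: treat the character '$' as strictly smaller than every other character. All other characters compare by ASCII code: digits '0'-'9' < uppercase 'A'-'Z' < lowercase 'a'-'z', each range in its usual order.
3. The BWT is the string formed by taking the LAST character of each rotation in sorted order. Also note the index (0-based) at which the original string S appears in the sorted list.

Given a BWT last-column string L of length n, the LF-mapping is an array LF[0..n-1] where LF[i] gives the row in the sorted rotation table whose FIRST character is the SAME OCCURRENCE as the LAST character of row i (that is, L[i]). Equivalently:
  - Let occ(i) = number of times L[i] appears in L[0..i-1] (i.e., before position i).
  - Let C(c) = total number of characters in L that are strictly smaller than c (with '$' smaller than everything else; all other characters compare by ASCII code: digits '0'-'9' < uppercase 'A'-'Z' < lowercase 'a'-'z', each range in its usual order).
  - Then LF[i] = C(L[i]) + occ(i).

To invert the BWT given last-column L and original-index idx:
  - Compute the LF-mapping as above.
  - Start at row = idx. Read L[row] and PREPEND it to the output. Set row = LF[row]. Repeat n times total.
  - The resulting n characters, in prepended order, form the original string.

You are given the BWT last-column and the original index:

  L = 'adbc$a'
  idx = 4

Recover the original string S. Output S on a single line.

LF mapping: 1 5 3 4 0 2
Walk LF starting at row 4, prepending L[row]:
  step 1: row=4, L[4]='$', prepend. Next row=LF[4]=0
  step 2: row=0, L[0]='a', prepend. Next row=LF[0]=1
  step 3: row=1, L[1]='d', prepend. Next row=LF[1]=5
  step 4: row=5, L[5]='a', prepend. Next row=LF[5]=2
  step 5: row=2, L[2]='b', prepend. Next row=LF[2]=3
  step 6: row=3, L[3]='c', prepend. Next row=LF[3]=4
Reversed output: cbada$

Answer: cbada$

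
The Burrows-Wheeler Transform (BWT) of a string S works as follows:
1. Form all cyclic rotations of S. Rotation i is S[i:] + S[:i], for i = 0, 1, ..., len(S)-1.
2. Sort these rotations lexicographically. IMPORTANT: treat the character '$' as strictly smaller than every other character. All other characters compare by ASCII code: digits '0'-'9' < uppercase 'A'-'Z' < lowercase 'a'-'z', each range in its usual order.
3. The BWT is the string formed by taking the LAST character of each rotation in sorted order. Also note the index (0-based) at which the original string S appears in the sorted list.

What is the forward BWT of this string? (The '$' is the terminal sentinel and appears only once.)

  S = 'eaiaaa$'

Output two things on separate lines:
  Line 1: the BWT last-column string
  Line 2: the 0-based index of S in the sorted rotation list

Answer: aaaie$a
5

Derivation:
All 7 rotations (rotation i = S[i:]+S[:i]):
  rot[0] = eaiaaa$
  rot[1] = aiaaa$e
  rot[2] = iaaa$ea
  rot[3] = aaa$eai
  rot[4] = aa$eaia
  rot[5] = a$eaiaa
  rot[6] = $eaiaaa
Sorted (with $ < everything):
  sorted[0] = $eaiaaa  (last char: 'a')
  sorted[1] = a$eaiaa  (last char: 'a')
  sorted[2] = aa$eaia  (last char: 'a')
  sorted[3] = aaa$eai  (last char: 'i')
  sorted[4] = aiaaa$e  (last char: 'e')
  sorted[5] = eaiaaa$  (last char: '$')
  sorted[6] = iaaa$ea  (last char: 'a')
Last column: aaaie$a
Original string S is at sorted index 5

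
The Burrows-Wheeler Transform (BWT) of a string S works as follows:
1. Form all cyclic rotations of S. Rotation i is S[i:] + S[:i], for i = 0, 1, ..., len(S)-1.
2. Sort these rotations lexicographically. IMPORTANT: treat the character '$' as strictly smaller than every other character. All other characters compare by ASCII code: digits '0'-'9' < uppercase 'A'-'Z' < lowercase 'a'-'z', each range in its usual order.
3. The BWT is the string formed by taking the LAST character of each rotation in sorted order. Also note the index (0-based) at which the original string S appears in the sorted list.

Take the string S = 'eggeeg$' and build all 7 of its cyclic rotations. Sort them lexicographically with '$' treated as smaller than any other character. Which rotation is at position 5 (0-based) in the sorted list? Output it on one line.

All 7 rotations (rotation i = S[i:]+S[:i]):
  rot[0] = eggeeg$
  rot[1] = ggeeg$e
  rot[2] = geeg$eg
  rot[3] = eeg$egg
  rot[4] = eg$egge
  rot[5] = g$eggee
  rot[6] = $eggeeg
Sorted (with $ < everything):
  sorted[0] = $eggeeg
  sorted[1] = eeg$egg
  sorted[2] = eg$egge
  sorted[3] = eggeeg$
  sorted[4] = g$eggee
  sorted[5] = geeg$eg
  sorted[6] = ggeeg$e
sorted[5] = geeg$eg

Answer: geeg$eg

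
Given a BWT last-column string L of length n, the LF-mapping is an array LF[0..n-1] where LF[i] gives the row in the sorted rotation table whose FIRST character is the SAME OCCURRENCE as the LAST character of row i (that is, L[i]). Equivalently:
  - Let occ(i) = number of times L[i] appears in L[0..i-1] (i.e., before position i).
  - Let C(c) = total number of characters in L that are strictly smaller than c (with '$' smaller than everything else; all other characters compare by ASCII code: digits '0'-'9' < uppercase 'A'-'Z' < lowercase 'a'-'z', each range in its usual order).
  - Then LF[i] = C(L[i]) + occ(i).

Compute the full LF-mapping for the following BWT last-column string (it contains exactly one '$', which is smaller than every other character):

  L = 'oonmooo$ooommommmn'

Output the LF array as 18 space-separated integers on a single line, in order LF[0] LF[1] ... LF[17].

Char counts: '$':1, 'm':6, 'n':2, 'o':9
C (first-col start): C('$')=0, C('m')=1, C('n')=7, C('o')=9
L[0]='o': occ=0, LF[0]=C('o')+0=9+0=9
L[1]='o': occ=1, LF[1]=C('o')+1=9+1=10
L[2]='n': occ=0, LF[2]=C('n')+0=7+0=7
L[3]='m': occ=0, LF[3]=C('m')+0=1+0=1
L[4]='o': occ=2, LF[4]=C('o')+2=9+2=11
L[5]='o': occ=3, LF[5]=C('o')+3=9+3=12
L[6]='o': occ=4, LF[6]=C('o')+4=9+4=13
L[7]='$': occ=0, LF[7]=C('$')+0=0+0=0
L[8]='o': occ=5, LF[8]=C('o')+5=9+5=14
L[9]='o': occ=6, LF[9]=C('o')+6=9+6=15
L[10]='o': occ=7, LF[10]=C('o')+7=9+7=16
L[11]='m': occ=1, LF[11]=C('m')+1=1+1=2
L[12]='m': occ=2, LF[12]=C('m')+2=1+2=3
L[13]='o': occ=8, LF[13]=C('o')+8=9+8=17
L[14]='m': occ=3, LF[14]=C('m')+3=1+3=4
L[15]='m': occ=4, LF[15]=C('m')+4=1+4=5
L[16]='m': occ=5, LF[16]=C('m')+5=1+5=6
L[17]='n': occ=1, LF[17]=C('n')+1=7+1=8

Answer: 9 10 7 1 11 12 13 0 14 15 16 2 3 17 4 5 6 8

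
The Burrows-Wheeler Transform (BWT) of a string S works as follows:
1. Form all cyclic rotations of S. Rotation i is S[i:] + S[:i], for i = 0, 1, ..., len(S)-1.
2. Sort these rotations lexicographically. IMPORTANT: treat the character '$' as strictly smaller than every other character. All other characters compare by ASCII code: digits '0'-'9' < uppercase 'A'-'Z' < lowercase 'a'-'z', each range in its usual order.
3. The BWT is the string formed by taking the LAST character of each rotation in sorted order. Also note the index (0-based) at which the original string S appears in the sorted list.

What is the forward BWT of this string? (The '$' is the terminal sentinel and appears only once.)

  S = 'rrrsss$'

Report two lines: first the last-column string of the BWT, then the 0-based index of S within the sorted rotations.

Answer: s$rrssr
1

Derivation:
All 7 rotations (rotation i = S[i:]+S[:i]):
  rot[0] = rrrsss$
  rot[1] = rrsss$r
  rot[2] = rsss$rr
  rot[3] = sss$rrr
  rot[4] = ss$rrrs
  rot[5] = s$rrrss
  rot[6] = $rrrsss
Sorted (with $ < everything):
  sorted[0] = $rrrsss  (last char: 's')
  sorted[1] = rrrsss$  (last char: '$')
  sorted[2] = rrsss$r  (last char: 'r')
  sorted[3] = rsss$rr  (last char: 'r')
  sorted[4] = s$rrrss  (last char: 's')
  sorted[5] = ss$rrrs  (last char: 's')
  sorted[6] = sss$rrr  (last char: 'r')
Last column: s$rrssr
Original string S is at sorted index 1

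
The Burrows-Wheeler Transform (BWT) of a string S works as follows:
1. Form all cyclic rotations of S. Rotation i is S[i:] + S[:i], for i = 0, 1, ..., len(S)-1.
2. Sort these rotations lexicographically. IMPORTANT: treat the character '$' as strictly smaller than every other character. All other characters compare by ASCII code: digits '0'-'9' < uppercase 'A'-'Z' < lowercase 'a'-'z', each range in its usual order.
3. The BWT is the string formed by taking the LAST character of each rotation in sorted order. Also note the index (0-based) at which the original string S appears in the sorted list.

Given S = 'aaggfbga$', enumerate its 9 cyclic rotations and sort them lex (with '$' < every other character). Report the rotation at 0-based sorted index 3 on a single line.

All 9 rotations (rotation i = S[i:]+S[:i]):
  rot[0] = aaggfbga$
  rot[1] = aggfbga$a
  rot[2] = ggfbga$aa
  rot[3] = gfbga$aag
  rot[4] = fbga$aagg
  rot[5] = bga$aaggf
  rot[6] = ga$aaggfb
  rot[7] = a$aaggfbg
  rot[8] = $aaggfbga
Sorted (with $ < everything):
  sorted[0] = $aaggfbga
  sorted[1] = a$aaggfbg
  sorted[2] = aaggfbga$
  sorted[3] = aggfbga$a
  sorted[4] = bga$aaggf
  sorted[5] = fbga$aagg
  sorted[6] = ga$aaggfb
  sorted[7] = gfbga$aag
  sorted[8] = ggfbga$aa
sorted[3] = aggfbga$a

Answer: aggfbga$a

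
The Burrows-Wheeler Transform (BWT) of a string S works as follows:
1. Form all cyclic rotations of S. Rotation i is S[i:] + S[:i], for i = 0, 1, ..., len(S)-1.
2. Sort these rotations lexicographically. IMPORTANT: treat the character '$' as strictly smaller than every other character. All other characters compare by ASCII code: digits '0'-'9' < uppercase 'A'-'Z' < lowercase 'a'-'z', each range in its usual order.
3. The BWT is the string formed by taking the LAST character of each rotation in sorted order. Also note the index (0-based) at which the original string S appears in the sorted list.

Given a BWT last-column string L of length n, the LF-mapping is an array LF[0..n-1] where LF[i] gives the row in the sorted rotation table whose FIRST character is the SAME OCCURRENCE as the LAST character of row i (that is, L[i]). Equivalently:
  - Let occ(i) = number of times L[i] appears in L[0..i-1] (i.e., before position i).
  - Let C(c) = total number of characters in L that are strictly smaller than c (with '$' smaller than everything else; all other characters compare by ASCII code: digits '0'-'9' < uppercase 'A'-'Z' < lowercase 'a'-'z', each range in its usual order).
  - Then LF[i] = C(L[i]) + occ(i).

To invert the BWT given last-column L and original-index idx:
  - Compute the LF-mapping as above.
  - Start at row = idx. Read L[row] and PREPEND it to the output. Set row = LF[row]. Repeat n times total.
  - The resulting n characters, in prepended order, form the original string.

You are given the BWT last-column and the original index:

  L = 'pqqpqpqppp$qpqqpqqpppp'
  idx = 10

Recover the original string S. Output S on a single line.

Answer: pqqppppqpppqqpqqppqqp$

Derivation:
LF mapping: 1 13 14 2 15 3 16 4 5 6 0 17 7 18 19 8 20 21 9 10 11 12
Walk LF starting at row 10, prepending L[row]:
  step 1: row=10, L[10]='$', prepend. Next row=LF[10]=0
  step 2: row=0, L[0]='p', prepend. Next row=LF[0]=1
  step 3: row=1, L[1]='q', prepend. Next row=LF[1]=13
  step 4: row=13, L[13]='q', prepend. Next row=LF[13]=18
  step 5: row=18, L[18]='p', prepend. Next row=LF[18]=9
  step 6: row=9, L[9]='p', prepend. Next row=LF[9]=6
  step 7: row=6, L[6]='q', prepend. Next row=LF[6]=16
  step 8: row=16, L[16]='q', prepend. Next row=LF[16]=20
  step 9: row=20, L[20]='p', prepend. Next row=LF[20]=11
  step 10: row=11, L[11]='q', prepend. Next row=LF[11]=17
  step 11: row=17, L[17]='q', prepend. Next row=LF[17]=21
  step 12: row=21, L[21]='p', prepend. Next row=LF[21]=12
  step 13: row=12, L[12]='p', prepend. Next row=LF[12]=7
  step 14: row=7, L[7]='p', prepend. Next row=LF[7]=4
  step 15: row=4, L[4]='q', prepend. Next row=LF[4]=15
  step 16: row=15, L[15]='p', prepend. Next row=LF[15]=8
  step 17: row=8, L[8]='p', prepend. Next row=LF[8]=5
  step 18: row=5, L[5]='p', prepend. Next row=LF[5]=3
  step 19: row=3, L[3]='p', prepend. Next row=LF[3]=2
  step 20: row=2, L[2]='q', prepend. Next row=LF[2]=14
  step 21: row=14, L[14]='q', prepend. Next row=LF[14]=19
  step 22: row=19, L[19]='p', prepend. Next row=LF[19]=10
Reversed output: pqqppppqpppqqpqqppqqp$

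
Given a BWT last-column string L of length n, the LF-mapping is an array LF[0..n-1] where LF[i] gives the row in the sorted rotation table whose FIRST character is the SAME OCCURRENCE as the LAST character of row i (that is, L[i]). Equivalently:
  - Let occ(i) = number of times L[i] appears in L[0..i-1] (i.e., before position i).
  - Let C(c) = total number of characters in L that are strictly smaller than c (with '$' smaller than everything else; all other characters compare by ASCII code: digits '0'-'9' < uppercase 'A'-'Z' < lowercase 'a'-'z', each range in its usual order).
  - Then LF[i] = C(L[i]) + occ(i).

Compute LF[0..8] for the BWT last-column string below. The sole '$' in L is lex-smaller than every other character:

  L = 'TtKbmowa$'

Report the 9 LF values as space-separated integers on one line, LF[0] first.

Char counts: '$':1, 'K':1, 'T':1, 'a':1, 'b':1, 'm':1, 'o':1, 't':1, 'w':1
C (first-col start): C('$')=0, C('K')=1, C('T')=2, C('a')=3, C('b')=4, C('m')=5, C('o')=6, C('t')=7, C('w')=8
L[0]='T': occ=0, LF[0]=C('T')+0=2+0=2
L[1]='t': occ=0, LF[1]=C('t')+0=7+0=7
L[2]='K': occ=0, LF[2]=C('K')+0=1+0=1
L[3]='b': occ=0, LF[3]=C('b')+0=4+0=4
L[4]='m': occ=0, LF[4]=C('m')+0=5+0=5
L[5]='o': occ=0, LF[5]=C('o')+0=6+0=6
L[6]='w': occ=0, LF[6]=C('w')+0=8+0=8
L[7]='a': occ=0, LF[7]=C('a')+0=3+0=3
L[8]='$': occ=0, LF[8]=C('$')+0=0+0=0

Answer: 2 7 1 4 5 6 8 3 0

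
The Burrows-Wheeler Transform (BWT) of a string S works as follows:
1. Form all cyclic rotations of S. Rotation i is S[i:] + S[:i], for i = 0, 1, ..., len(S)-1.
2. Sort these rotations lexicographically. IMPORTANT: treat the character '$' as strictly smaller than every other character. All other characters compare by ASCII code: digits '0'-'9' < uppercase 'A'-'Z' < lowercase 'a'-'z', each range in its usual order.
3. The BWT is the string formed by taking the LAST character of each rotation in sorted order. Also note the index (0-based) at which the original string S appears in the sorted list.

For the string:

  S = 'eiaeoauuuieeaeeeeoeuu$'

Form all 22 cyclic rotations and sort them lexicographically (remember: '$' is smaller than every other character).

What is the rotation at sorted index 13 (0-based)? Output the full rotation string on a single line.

All 22 rotations (rotation i = S[i:]+S[:i]):
  rot[0] = eiaeoauuuieeaeeeeoeuu$
  rot[1] = iaeoauuuieeaeeeeoeuu$e
  rot[2] = aeoauuuieeaeeeeoeuu$ei
  rot[3] = eoauuuieeaeeeeoeuu$eia
  rot[4] = oauuuieeaeeeeoeuu$eiae
  rot[5] = auuuieeaeeeeoeuu$eiaeo
  rot[6] = uuuieeaeeeeoeuu$eiaeoa
  rot[7] = uuieeaeeeeoeuu$eiaeoau
  rot[8] = uieeaeeeeoeuu$eiaeoauu
  rot[9] = ieeaeeeeoeuu$eiaeoauuu
  rot[10] = eeaeeeeoeuu$eiaeoauuui
  rot[11] = eaeeeeoeuu$eiaeoauuuie
  rot[12] = aeeeeoeuu$eiaeoauuuiee
  rot[13] = eeeeoeuu$eiaeoauuuieea
  rot[14] = eeeoeuu$eiaeoauuuieeae
  rot[15] = eeoeuu$eiaeoauuuieeaee
  rot[16] = eoeuu$eiaeoauuuieeaeee
  rot[17] = oeuu$eiaeoauuuieeaeeee
  rot[18] = euu$eiaeoauuuieeaeeeeo
  rot[19] = uu$eiaeoauuuieeaeeeeoe
  rot[20] = u$eiaeoauuuieeaeeeeoeu
  rot[21] = $eiaeoauuuieeaeeeeoeuu
Sorted (with $ < everything):
  sorted[0] = $eiaeoauuuieeaeeeeoeuu
  sorted[1] = aeeeeoeuu$eiaeoauuuiee
  sorted[2] = aeoauuuieeaeeeeoeuu$ei
  sorted[3] = auuuieeaeeeeoeuu$eiaeo
  sorted[4] = eaeeeeoeuu$eiaeoauuuie
  sorted[5] = eeaeeeeoeuu$eiaeoauuui
  sorted[6] = eeeeoeuu$eiaeoauuuieea
  sorted[7] = eeeoeuu$eiaeoauuuieeae
  sorted[8] = eeoeuu$eiaeoauuuieeaee
  sorted[9] = eiaeoauuuieeaeeeeoeuu$
  sorted[10] = eoauuuieeaeeeeoeuu$eia
  sorted[11] = eoeuu$eiaeoauuuieeaeee
  sorted[12] = euu$eiaeoauuuieeaeeeeo
  sorted[13] = iaeoauuuieeaeeeeoeuu$e
  sorted[14] = ieeaeeeeoeuu$eiaeoauuu
  sorted[15] = oauuuieeaeeeeoeuu$eiae
  sorted[16] = oeuu$eiaeoauuuieeaeeee
  sorted[17] = u$eiaeoauuuieeaeeeeoeu
  sorted[18] = uieeaeeeeoeuu$eiaeoauu
  sorted[19] = uu$eiaeoauuuieeaeeeeoe
  sorted[20] = uuieeaeeeeoeuu$eiaeoau
  sorted[21] = uuuieeaeeeeoeuu$eiaeoa
sorted[13] = iaeoauuuieeaeeeeoeuu$e

Answer: iaeoauuuieeaeeeeoeuu$e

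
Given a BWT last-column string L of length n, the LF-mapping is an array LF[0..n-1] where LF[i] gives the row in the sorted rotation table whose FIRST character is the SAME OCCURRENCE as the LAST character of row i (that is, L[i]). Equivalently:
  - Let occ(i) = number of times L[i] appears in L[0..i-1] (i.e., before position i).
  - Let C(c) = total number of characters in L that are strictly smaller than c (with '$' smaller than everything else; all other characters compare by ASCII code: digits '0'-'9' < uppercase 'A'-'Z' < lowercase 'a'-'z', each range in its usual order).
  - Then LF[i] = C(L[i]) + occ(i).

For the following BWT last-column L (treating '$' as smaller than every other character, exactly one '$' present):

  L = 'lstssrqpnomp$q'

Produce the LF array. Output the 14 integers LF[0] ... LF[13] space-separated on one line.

Char counts: '$':1, 'l':1, 'm':1, 'n':1, 'o':1, 'p':2, 'q':2, 'r':1, 's':3, 't':1
C (first-col start): C('$')=0, C('l')=1, C('m')=2, C('n')=3, C('o')=4, C('p')=5, C('q')=7, C('r')=9, C('s')=10, C('t')=13
L[0]='l': occ=0, LF[0]=C('l')+0=1+0=1
L[1]='s': occ=0, LF[1]=C('s')+0=10+0=10
L[2]='t': occ=0, LF[2]=C('t')+0=13+0=13
L[3]='s': occ=1, LF[3]=C('s')+1=10+1=11
L[4]='s': occ=2, LF[4]=C('s')+2=10+2=12
L[5]='r': occ=0, LF[5]=C('r')+0=9+0=9
L[6]='q': occ=0, LF[6]=C('q')+0=7+0=7
L[7]='p': occ=0, LF[7]=C('p')+0=5+0=5
L[8]='n': occ=0, LF[8]=C('n')+0=3+0=3
L[9]='o': occ=0, LF[9]=C('o')+0=4+0=4
L[10]='m': occ=0, LF[10]=C('m')+0=2+0=2
L[11]='p': occ=1, LF[11]=C('p')+1=5+1=6
L[12]='$': occ=0, LF[12]=C('$')+0=0+0=0
L[13]='q': occ=1, LF[13]=C('q')+1=7+1=8

Answer: 1 10 13 11 12 9 7 5 3 4 2 6 0 8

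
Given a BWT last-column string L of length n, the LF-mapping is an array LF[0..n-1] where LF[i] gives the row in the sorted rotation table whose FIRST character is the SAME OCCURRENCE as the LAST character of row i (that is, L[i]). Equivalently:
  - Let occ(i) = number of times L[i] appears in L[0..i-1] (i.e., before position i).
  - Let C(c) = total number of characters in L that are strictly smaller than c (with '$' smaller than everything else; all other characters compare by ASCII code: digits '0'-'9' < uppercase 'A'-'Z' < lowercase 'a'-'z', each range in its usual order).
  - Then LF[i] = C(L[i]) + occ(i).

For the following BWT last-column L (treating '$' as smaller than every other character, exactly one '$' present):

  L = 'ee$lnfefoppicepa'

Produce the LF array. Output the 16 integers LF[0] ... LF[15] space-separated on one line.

Char counts: '$':1, 'a':1, 'c':1, 'e':4, 'f':2, 'i':1, 'l':1, 'n':1, 'o':1, 'p':3
C (first-col start): C('$')=0, C('a')=1, C('c')=2, C('e')=3, C('f')=7, C('i')=9, C('l')=10, C('n')=11, C('o')=12, C('p')=13
L[0]='e': occ=0, LF[0]=C('e')+0=3+0=3
L[1]='e': occ=1, LF[1]=C('e')+1=3+1=4
L[2]='$': occ=0, LF[2]=C('$')+0=0+0=0
L[3]='l': occ=0, LF[3]=C('l')+0=10+0=10
L[4]='n': occ=0, LF[4]=C('n')+0=11+0=11
L[5]='f': occ=0, LF[5]=C('f')+0=7+0=7
L[6]='e': occ=2, LF[6]=C('e')+2=3+2=5
L[7]='f': occ=1, LF[7]=C('f')+1=7+1=8
L[8]='o': occ=0, LF[8]=C('o')+0=12+0=12
L[9]='p': occ=0, LF[9]=C('p')+0=13+0=13
L[10]='p': occ=1, LF[10]=C('p')+1=13+1=14
L[11]='i': occ=0, LF[11]=C('i')+0=9+0=9
L[12]='c': occ=0, LF[12]=C('c')+0=2+0=2
L[13]='e': occ=3, LF[13]=C('e')+3=3+3=6
L[14]='p': occ=2, LF[14]=C('p')+2=13+2=15
L[15]='a': occ=0, LF[15]=C('a')+0=1+0=1

Answer: 3 4 0 10 11 7 5 8 12 13 14 9 2 6 15 1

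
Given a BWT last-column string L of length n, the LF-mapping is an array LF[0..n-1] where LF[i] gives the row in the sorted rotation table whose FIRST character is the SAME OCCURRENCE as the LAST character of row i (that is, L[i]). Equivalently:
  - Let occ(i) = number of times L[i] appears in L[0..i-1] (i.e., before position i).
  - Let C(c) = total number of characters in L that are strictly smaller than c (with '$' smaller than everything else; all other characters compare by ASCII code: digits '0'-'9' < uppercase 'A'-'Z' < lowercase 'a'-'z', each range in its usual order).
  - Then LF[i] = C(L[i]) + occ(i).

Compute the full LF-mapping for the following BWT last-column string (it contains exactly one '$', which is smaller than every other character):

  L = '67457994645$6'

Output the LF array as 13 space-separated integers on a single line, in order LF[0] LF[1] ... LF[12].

Char counts: '$':1, '4':3, '5':2, '6':3, '7':2, '9':2
C (first-col start): C('$')=0, C('4')=1, C('5')=4, C('6')=6, C('7')=9, C('9')=11
L[0]='6': occ=0, LF[0]=C('6')+0=6+0=6
L[1]='7': occ=0, LF[1]=C('7')+0=9+0=9
L[2]='4': occ=0, LF[2]=C('4')+0=1+0=1
L[3]='5': occ=0, LF[3]=C('5')+0=4+0=4
L[4]='7': occ=1, LF[4]=C('7')+1=9+1=10
L[5]='9': occ=0, LF[5]=C('9')+0=11+0=11
L[6]='9': occ=1, LF[6]=C('9')+1=11+1=12
L[7]='4': occ=1, LF[7]=C('4')+1=1+1=2
L[8]='6': occ=1, LF[8]=C('6')+1=6+1=7
L[9]='4': occ=2, LF[9]=C('4')+2=1+2=3
L[10]='5': occ=1, LF[10]=C('5')+1=4+1=5
L[11]='$': occ=0, LF[11]=C('$')+0=0+0=0
L[12]='6': occ=2, LF[12]=C('6')+2=6+2=8

Answer: 6 9 1 4 10 11 12 2 7 3 5 0 8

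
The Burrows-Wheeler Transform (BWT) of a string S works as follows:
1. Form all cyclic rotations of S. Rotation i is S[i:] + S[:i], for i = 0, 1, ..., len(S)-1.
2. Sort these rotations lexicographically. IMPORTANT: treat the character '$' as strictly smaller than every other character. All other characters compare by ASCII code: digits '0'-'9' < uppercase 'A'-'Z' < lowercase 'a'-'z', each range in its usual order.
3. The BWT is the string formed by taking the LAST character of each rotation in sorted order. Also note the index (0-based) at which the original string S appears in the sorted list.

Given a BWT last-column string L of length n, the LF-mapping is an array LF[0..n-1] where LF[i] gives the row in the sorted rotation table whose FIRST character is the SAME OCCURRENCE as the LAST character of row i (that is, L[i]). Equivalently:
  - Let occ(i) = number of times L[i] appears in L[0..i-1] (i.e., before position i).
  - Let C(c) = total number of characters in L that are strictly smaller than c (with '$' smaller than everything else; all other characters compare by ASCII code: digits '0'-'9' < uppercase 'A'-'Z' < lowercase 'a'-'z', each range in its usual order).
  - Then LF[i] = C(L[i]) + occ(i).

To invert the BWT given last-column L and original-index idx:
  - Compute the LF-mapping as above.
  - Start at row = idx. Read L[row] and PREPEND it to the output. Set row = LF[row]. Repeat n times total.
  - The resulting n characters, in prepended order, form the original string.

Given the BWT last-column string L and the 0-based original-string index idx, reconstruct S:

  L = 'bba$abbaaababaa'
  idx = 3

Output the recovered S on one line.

LF mapping: 9 10 1 0 2 11 12 3 4 5 13 6 14 7 8
Walk LF starting at row 3, prepending L[row]:
  step 1: row=3, L[3]='$', prepend. Next row=LF[3]=0
  step 2: row=0, L[0]='b', prepend. Next row=LF[0]=9
  step 3: row=9, L[9]='a', prepend. Next row=LF[9]=5
  step 4: row=5, L[5]='b', prepend. Next row=LF[5]=11
  step 5: row=11, L[11]='a', prepend. Next row=LF[11]=6
  step 6: row=6, L[6]='b', prepend. Next row=LF[6]=12
  step 7: row=12, L[12]='b', prepend. Next row=LF[12]=14
  step 8: row=14, L[14]='a', prepend. Next row=LF[14]=8
  step 9: row=8, L[8]='a', prepend. Next row=LF[8]=4
  step 10: row=4, L[4]='a', prepend. Next row=LF[4]=2
  step 11: row=2, L[2]='a', prepend. Next row=LF[2]=1
  step 12: row=1, L[1]='b', prepend. Next row=LF[1]=10
  step 13: row=10, L[10]='b', prepend. Next row=LF[10]=13
  step 14: row=13, L[13]='a', prepend. Next row=LF[13]=7
  step 15: row=7, L[7]='a', prepend. Next row=LF[7]=3
Reversed output: aabbaaaabbabab$

Answer: aabbaaaabbabab$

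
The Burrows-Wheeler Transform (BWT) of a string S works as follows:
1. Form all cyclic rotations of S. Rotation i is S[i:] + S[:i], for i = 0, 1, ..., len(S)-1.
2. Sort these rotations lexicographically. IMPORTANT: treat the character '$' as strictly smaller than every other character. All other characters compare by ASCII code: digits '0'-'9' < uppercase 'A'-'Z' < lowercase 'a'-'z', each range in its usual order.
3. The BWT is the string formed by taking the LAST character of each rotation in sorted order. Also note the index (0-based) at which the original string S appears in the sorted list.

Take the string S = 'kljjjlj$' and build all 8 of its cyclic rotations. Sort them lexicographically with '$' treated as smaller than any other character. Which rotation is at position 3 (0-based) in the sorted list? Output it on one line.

Answer: jjlj$klj

Derivation:
All 8 rotations (rotation i = S[i:]+S[:i]):
  rot[0] = kljjjlj$
  rot[1] = ljjjlj$k
  rot[2] = jjjlj$kl
  rot[3] = jjlj$klj
  rot[4] = jlj$kljj
  rot[5] = lj$kljjj
  rot[6] = j$kljjjl
  rot[7] = $kljjjlj
Sorted (with $ < everything):
  sorted[0] = $kljjjlj
  sorted[1] = j$kljjjl
  sorted[2] = jjjlj$kl
  sorted[3] = jjlj$klj
  sorted[4] = jlj$kljj
  sorted[5] = kljjjlj$
  sorted[6] = lj$kljjj
  sorted[7] = ljjjlj$k
sorted[3] = jjlj$klj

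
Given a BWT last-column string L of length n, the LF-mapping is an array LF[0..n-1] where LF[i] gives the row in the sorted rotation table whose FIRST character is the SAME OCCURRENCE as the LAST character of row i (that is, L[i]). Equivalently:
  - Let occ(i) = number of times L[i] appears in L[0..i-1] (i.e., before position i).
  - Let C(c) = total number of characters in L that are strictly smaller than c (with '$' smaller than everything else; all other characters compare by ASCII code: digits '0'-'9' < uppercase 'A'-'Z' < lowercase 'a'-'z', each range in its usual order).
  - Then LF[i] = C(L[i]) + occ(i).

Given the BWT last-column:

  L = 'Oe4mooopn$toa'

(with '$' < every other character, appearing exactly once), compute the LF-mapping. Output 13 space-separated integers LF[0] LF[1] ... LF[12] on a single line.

Char counts: '$':1, '4':1, 'O':1, 'a':1, 'e':1, 'm':1, 'n':1, 'o':4, 'p':1, 't':1
C (first-col start): C('$')=0, C('4')=1, C('O')=2, C('a')=3, C('e')=4, C('m')=5, C('n')=6, C('o')=7, C('p')=11, C('t')=12
L[0]='O': occ=0, LF[0]=C('O')+0=2+0=2
L[1]='e': occ=0, LF[1]=C('e')+0=4+0=4
L[2]='4': occ=0, LF[2]=C('4')+0=1+0=1
L[3]='m': occ=0, LF[3]=C('m')+0=5+0=5
L[4]='o': occ=0, LF[4]=C('o')+0=7+0=7
L[5]='o': occ=1, LF[5]=C('o')+1=7+1=8
L[6]='o': occ=2, LF[6]=C('o')+2=7+2=9
L[7]='p': occ=0, LF[7]=C('p')+0=11+0=11
L[8]='n': occ=0, LF[8]=C('n')+0=6+0=6
L[9]='$': occ=0, LF[9]=C('$')+0=0+0=0
L[10]='t': occ=0, LF[10]=C('t')+0=12+0=12
L[11]='o': occ=3, LF[11]=C('o')+3=7+3=10
L[12]='a': occ=0, LF[12]=C('a')+0=3+0=3

Answer: 2 4 1 5 7 8 9 11 6 0 12 10 3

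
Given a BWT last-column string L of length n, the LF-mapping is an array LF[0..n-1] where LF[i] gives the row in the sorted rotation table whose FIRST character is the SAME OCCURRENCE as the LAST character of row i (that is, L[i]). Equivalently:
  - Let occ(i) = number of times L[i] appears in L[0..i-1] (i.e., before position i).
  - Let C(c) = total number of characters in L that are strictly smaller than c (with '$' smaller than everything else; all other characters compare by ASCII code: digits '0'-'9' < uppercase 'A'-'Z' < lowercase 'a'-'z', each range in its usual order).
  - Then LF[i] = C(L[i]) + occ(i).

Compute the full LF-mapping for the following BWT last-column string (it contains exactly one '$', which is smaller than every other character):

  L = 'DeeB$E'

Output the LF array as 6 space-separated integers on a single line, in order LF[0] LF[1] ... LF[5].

Char counts: '$':1, 'B':1, 'D':1, 'E':1, 'e':2
C (first-col start): C('$')=0, C('B')=1, C('D')=2, C('E')=3, C('e')=4
L[0]='D': occ=0, LF[0]=C('D')+0=2+0=2
L[1]='e': occ=0, LF[1]=C('e')+0=4+0=4
L[2]='e': occ=1, LF[2]=C('e')+1=4+1=5
L[3]='B': occ=0, LF[3]=C('B')+0=1+0=1
L[4]='$': occ=0, LF[4]=C('$')+0=0+0=0
L[5]='E': occ=0, LF[5]=C('E')+0=3+0=3

Answer: 2 4 5 1 0 3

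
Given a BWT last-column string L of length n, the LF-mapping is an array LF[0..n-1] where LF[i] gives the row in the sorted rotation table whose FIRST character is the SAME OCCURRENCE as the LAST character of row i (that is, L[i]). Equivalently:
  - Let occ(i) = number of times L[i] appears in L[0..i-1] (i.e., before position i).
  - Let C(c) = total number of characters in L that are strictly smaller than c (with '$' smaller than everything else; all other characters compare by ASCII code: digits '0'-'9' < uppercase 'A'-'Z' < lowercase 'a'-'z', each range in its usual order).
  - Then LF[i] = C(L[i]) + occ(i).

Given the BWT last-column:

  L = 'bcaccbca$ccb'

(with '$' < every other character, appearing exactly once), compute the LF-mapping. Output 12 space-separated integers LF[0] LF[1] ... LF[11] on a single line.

Answer: 3 6 1 7 8 4 9 2 0 10 11 5

Derivation:
Char counts: '$':1, 'a':2, 'b':3, 'c':6
C (first-col start): C('$')=0, C('a')=1, C('b')=3, C('c')=6
L[0]='b': occ=0, LF[0]=C('b')+0=3+0=3
L[1]='c': occ=0, LF[1]=C('c')+0=6+0=6
L[2]='a': occ=0, LF[2]=C('a')+0=1+0=1
L[3]='c': occ=1, LF[3]=C('c')+1=6+1=7
L[4]='c': occ=2, LF[4]=C('c')+2=6+2=8
L[5]='b': occ=1, LF[5]=C('b')+1=3+1=4
L[6]='c': occ=3, LF[6]=C('c')+3=6+3=9
L[7]='a': occ=1, LF[7]=C('a')+1=1+1=2
L[8]='$': occ=0, LF[8]=C('$')+0=0+0=0
L[9]='c': occ=4, LF[9]=C('c')+4=6+4=10
L[10]='c': occ=5, LF[10]=C('c')+5=6+5=11
L[11]='b': occ=2, LF[11]=C('b')+2=3+2=5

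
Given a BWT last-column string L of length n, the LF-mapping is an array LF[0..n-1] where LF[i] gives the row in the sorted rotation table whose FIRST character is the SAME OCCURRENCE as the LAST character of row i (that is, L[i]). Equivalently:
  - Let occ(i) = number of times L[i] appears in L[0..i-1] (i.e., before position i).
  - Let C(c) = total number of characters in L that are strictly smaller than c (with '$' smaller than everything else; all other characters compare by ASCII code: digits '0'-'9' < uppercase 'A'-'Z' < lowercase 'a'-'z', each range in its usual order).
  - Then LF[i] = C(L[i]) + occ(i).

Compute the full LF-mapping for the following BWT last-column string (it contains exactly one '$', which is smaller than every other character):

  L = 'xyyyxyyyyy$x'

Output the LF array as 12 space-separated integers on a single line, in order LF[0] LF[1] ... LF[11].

Char counts: '$':1, 'x':3, 'y':8
C (first-col start): C('$')=0, C('x')=1, C('y')=4
L[0]='x': occ=0, LF[0]=C('x')+0=1+0=1
L[1]='y': occ=0, LF[1]=C('y')+0=4+0=4
L[2]='y': occ=1, LF[2]=C('y')+1=4+1=5
L[3]='y': occ=2, LF[3]=C('y')+2=4+2=6
L[4]='x': occ=1, LF[4]=C('x')+1=1+1=2
L[5]='y': occ=3, LF[5]=C('y')+3=4+3=7
L[6]='y': occ=4, LF[6]=C('y')+4=4+4=8
L[7]='y': occ=5, LF[7]=C('y')+5=4+5=9
L[8]='y': occ=6, LF[8]=C('y')+6=4+6=10
L[9]='y': occ=7, LF[9]=C('y')+7=4+7=11
L[10]='$': occ=0, LF[10]=C('$')+0=0+0=0
L[11]='x': occ=2, LF[11]=C('x')+2=1+2=3

Answer: 1 4 5 6 2 7 8 9 10 11 0 3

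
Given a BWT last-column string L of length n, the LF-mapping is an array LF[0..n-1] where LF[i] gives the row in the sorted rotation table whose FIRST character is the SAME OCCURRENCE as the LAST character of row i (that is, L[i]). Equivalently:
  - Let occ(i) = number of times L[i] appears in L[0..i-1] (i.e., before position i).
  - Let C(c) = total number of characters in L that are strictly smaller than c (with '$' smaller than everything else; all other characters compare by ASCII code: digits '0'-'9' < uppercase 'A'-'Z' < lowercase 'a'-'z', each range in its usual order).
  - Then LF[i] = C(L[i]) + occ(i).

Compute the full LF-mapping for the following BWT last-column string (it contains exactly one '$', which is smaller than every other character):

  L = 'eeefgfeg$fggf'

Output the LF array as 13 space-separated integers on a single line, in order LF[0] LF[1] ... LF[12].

Answer: 1 2 3 5 9 6 4 10 0 7 11 12 8

Derivation:
Char counts: '$':1, 'e':4, 'f':4, 'g':4
C (first-col start): C('$')=0, C('e')=1, C('f')=5, C('g')=9
L[0]='e': occ=0, LF[0]=C('e')+0=1+0=1
L[1]='e': occ=1, LF[1]=C('e')+1=1+1=2
L[2]='e': occ=2, LF[2]=C('e')+2=1+2=3
L[3]='f': occ=0, LF[3]=C('f')+0=5+0=5
L[4]='g': occ=0, LF[4]=C('g')+0=9+0=9
L[5]='f': occ=1, LF[5]=C('f')+1=5+1=6
L[6]='e': occ=3, LF[6]=C('e')+3=1+3=4
L[7]='g': occ=1, LF[7]=C('g')+1=9+1=10
L[8]='$': occ=0, LF[8]=C('$')+0=0+0=0
L[9]='f': occ=2, LF[9]=C('f')+2=5+2=7
L[10]='g': occ=2, LF[10]=C('g')+2=9+2=11
L[11]='g': occ=3, LF[11]=C('g')+3=9+3=12
L[12]='f': occ=3, LF[12]=C('f')+3=5+3=8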